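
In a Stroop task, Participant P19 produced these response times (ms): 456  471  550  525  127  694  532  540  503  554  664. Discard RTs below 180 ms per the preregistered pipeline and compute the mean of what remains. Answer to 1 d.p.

Excluded: 127
Retained (n=10): Σ = 5489
Mean = 5489/10 = 548.9000

548.9 ms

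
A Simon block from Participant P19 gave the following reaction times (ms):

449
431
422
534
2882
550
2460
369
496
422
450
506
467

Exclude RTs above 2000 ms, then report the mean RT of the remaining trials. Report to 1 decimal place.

463.3 ms

Excluded: 2460, 2882
Retained (n=11): Σ = 5096
Mean = 5096/11 = 463.2727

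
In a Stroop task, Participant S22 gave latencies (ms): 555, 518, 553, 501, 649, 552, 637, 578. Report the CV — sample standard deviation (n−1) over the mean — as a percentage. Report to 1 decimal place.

9.2%

n = 8, Σ = 4543, M = 567.8750
Σ(x−M)² = 19060.875; s = √(19060.875/7) = 52.1822
CV = 52.1822 / 567.8750 = 0.09189 = 9.189%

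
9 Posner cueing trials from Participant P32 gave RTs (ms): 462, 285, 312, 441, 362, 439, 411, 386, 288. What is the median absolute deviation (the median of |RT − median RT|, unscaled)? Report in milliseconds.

Sorted: 285, 288, 312, 362, 386, 411, 439, 441, 462 → median = 386
|x − 386|: 76, 101, 74, 55, 24, 53, 25, 0, 98
Sorted deviations: 0, 24, 25, 53, 55, 74, 76, 98, 101 → MAD = 55

55 ms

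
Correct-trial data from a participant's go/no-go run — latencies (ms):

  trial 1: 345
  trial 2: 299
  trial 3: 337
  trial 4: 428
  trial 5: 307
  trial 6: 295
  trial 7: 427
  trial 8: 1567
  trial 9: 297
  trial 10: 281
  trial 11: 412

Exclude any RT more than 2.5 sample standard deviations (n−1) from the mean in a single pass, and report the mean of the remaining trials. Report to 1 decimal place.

n = 11, ΣRT = 4995, M = 454.091
Σ(x−M)² = 1393000.91; s = √(1393000.91/10) = 373.229
Cutoffs: 454.091 ± 2.5·373.229 → [-479.0, 1387.2]
Outside: 1567 → excluded.
Retained (n=10): Σ = 3428, mean = 3428/10 = 342.800

342.8 ms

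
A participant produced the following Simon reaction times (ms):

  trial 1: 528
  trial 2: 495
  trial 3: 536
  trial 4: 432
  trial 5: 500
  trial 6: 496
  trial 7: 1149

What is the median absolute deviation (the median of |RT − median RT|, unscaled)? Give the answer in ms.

Sorted: 432, 495, 496, 500, 528, 536, 1149 → median = 500
|x − 500|: 28, 5, 36, 68, 0, 4, 649
Sorted deviations: 0, 4, 5, 28, 36, 68, 649 → MAD = 28

28 ms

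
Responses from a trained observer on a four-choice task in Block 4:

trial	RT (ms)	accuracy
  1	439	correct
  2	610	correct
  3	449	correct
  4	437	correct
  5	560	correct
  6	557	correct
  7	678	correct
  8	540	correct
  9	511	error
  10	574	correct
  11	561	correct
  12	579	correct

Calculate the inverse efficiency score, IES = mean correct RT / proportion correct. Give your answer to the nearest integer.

593 ms

Correct trials (n=11): 439, 610, 449, 437, 560, 557, 678, 540, 574, 561, 579
Mean correct RT = 5984/11 = 544.0000 ms
Proportion correct = 11/12
IES = 544.0000 / (11/12) = 593.455 ms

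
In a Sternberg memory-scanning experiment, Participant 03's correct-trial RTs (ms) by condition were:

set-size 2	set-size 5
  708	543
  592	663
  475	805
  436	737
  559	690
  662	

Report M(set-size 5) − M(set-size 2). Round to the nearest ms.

M(set-size 2) = 3432/6 = 572.000
M(set-size 5) = 3438/5 = 687.600
Difference = 687.600 − 572.000 = 115.600 ms

116 ms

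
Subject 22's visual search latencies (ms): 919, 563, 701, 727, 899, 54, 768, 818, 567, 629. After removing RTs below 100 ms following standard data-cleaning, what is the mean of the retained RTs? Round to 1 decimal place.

Excluded: 54
Retained (n=9): Σ = 6591
Mean = 6591/9 = 732.3333

732.3 ms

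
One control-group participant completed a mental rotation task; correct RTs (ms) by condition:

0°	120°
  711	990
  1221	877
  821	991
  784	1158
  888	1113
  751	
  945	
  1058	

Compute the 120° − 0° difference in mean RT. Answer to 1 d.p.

M(0°) = 7179/8 = 897.375
M(120°) = 5129/5 = 1025.800
Difference = 1025.800 − 897.375 = 128.425 ms

128.4 ms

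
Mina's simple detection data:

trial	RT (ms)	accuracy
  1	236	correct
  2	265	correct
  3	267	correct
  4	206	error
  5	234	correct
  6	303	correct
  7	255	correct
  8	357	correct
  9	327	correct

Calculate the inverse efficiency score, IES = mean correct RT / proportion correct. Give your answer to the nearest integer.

Correct trials (n=8): 236, 265, 267, 234, 303, 255, 357, 327
Mean correct RT = 2244/8 = 280.5000 ms
Proportion correct = 8/9
IES = 280.5000 / (8/9) = 315.562 ms

316 ms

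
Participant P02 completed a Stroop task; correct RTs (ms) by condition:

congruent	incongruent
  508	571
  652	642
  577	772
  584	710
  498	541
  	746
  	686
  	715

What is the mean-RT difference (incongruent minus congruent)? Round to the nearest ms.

109 ms

M(congruent) = 2819/5 = 563.800
M(incongruent) = 5383/8 = 672.875
Difference = 672.875 − 563.800 = 109.075 ms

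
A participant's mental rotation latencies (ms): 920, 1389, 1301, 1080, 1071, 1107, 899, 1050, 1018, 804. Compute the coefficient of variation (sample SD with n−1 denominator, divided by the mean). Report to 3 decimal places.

0.166

n = 10, Σ = 10639, M = 1063.9000
Σ(x−M)² = 281820.900; s = √(281820.900/9) = 176.9560
CV = 176.9560 / 1063.9000 = 0.16633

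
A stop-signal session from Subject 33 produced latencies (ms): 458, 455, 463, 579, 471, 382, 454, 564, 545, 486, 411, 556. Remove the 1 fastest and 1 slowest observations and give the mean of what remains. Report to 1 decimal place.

486.3 ms

Sorted: 382, 411, 454, 455, 458, 463, 471, 486, 545, 556, 564, 579
Drop lowest 1 (382) and highest 1 (579)
Remaining (n=10): Σ = 4863, mean = 4863/10 = 486.300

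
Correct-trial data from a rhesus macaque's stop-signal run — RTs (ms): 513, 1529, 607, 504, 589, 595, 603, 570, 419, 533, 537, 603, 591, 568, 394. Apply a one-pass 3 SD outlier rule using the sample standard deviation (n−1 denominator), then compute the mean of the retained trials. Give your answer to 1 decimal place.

n = 15, ΣRT = 9155, M = 610.333
Σ(x−M)² = 964097.33; s = √(964097.33/14) = 262.420
Cutoffs: 610.333 ± 3·262.420 → [-176.9, 1397.6]
Outside: 1529 → excluded.
Retained (n=14): Σ = 7626, mean = 7626/14 = 544.714

544.7 ms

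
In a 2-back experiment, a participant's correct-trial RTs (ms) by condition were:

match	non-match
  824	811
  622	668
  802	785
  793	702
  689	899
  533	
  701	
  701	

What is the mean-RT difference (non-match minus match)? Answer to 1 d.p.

M(match) = 5665/8 = 708.125
M(non-match) = 3865/5 = 773.000
Difference = 773.000 − 708.125 = 64.875 ms

64.9 ms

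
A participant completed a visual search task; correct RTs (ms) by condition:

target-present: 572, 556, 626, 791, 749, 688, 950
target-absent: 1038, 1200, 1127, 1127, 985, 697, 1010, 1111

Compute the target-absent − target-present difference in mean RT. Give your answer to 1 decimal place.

M(target-present) = 4932/7 = 704.571
M(target-absent) = 8295/8 = 1036.875
Difference = 1036.875 − 704.571 = 332.304 ms

332.3 ms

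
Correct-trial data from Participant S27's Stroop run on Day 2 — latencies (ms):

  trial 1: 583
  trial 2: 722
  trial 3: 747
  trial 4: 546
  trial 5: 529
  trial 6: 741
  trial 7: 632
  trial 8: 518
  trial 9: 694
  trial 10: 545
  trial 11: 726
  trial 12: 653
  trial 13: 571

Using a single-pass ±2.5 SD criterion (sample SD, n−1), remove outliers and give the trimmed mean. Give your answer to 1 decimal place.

n = 13, ΣRT = 8207, M = 631.308
Σ(x−M)² = 91012.77; s = √(91012.77/12) = 87.088
Cutoffs: 631.308 ± 2.5·87.088 → [413.6, 849.0]
No RTs fall outside the cutoffs; all 13 retained. Mean = 8207/13 = 631.308

631.3 ms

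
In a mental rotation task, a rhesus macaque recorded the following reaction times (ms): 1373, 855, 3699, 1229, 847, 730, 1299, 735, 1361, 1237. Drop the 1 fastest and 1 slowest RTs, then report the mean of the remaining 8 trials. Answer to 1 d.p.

1117.0 ms

Sorted: 730, 735, 847, 855, 1229, 1237, 1299, 1361, 1373, 3699
Drop lowest 1 (730) and highest 1 (3699)
Remaining (n=8): Σ = 8936, mean = 8936/8 = 1117.000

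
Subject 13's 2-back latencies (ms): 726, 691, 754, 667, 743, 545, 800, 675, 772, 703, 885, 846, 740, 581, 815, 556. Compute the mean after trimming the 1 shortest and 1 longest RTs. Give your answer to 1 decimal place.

Sorted: 545, 556, 581, 667, 675, 691, 703, 726, 740, 743, 754, 772, 800, 815, 846, 885
Drop lowest 1 (545) and highest 1 (885)
Remaining (n=14): Σ = 10069, mean = 10069/14 = 719.214

719.2 ms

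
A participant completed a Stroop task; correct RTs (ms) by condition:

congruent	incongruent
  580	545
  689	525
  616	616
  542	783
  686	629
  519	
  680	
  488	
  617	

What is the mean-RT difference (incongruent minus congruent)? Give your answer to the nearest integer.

M(congruent) = 5417/9 = 601.889
M(incongruent) = 3098/5 = 619.600
Difference = 619.600 − 601.889 = 17.711 ms

18 ms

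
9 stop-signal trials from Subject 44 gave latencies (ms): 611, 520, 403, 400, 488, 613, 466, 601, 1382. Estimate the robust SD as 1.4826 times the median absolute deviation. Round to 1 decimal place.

Sorted: 400, 403, 466, 488, 520, 601, 611, 613, 1382 → median = 520
|x − 520| sorted: 0, 32, 54, 81, 91, 93, 117, 120, 862 → MAD = 91
Robust SD ≈ 1.4826 × 91 = 134.917

134.9 ms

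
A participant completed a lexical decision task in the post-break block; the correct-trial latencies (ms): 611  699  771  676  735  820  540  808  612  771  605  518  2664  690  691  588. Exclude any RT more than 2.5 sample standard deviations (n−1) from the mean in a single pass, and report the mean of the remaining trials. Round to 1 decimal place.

n = 16, ΣRT = 12799, M = 799.938
Σ(x−M)² = 3831582.94; s = √(3831582.94/15) = 505.410
Cutoffs: 799.938 ± 2.5·505.410 → [-463.6, 2063.5]
Outside: 2664 → excluded.
Retained (n=15): Σ = 10135, mean = 10135/15 = 675.667

675.7 ms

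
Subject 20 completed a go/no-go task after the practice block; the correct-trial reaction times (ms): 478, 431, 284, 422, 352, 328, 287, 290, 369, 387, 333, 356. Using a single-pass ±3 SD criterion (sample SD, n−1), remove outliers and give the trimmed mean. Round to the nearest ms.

360 ms

n = 12, ΣRT = 4317, M = 359.750
Σ(x−M)² = 41456.25; s = √(41456.25/11) = 61.390
Cutoffs: 359.750 ± 3·61.390 → [175.6, 543.9]
No RTs fall outside the cutoffs; all 12 retained. Mean = 4317/12 = 359.750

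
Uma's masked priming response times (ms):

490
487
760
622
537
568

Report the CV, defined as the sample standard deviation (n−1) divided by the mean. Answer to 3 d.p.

0.178

n = 6, Σ = 3464, M = 577.3333
Σ(x−M)² = 52863.333; s = √(52863.333/5) = 102.8235
CV = 102.8235 / 577.3333 = 0.17810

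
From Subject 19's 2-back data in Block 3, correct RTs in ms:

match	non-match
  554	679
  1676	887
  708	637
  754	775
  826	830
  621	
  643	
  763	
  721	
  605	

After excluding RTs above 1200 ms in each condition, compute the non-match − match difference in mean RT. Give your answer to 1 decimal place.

73.3 ms

match: exclude 1676
M(match) = 6195/9 = 688.333
M(non-match) = 3808/5 = 761.600
Difference = 761.600 − 688.333 = 73.267 ms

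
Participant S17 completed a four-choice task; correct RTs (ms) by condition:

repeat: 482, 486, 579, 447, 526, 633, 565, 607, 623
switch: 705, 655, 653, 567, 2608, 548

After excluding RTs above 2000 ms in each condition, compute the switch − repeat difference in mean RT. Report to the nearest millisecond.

76 ms

switch: exclude 2608
M(repeat) = 4948/9 = 549.778
M(switch) = 3128/5 = 625.600
Difference = 625.600 − 549.778 = 75.822 ms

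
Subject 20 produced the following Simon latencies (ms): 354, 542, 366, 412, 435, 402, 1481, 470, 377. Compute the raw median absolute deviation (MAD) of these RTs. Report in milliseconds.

Sorted: 354, 366, 377, 402, 412, 435, 470, 542, 1481 → median = 412
|x − 412|: 58, 130, 46, 0, 23, 10, 1069, 58, 35
Sorted deviations: 0, 10, 23, 35, 46, 58, 58, 130, 1069 → MAD = 46

46 ms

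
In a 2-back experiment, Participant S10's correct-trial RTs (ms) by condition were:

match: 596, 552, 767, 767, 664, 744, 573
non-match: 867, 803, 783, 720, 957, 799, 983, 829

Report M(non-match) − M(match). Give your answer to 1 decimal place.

176.5 ms

M(match) = 4663/7 = 666.143
M(non-match) = 6741/8 = 842.625
Difference = 842.625 − 666.143 = 176.482 ms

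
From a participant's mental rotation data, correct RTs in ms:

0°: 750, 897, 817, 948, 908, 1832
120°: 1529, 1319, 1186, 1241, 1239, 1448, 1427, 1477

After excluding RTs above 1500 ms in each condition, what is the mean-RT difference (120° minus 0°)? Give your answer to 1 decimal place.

0°: exclude 1832
120°: exclude 1529
M(0°) = 4320/5 = 864.000
M(120°) = 9337/7 = 1333.857
Difference = 1333.857 − 864.000 = 469.857 ms

469.9 ms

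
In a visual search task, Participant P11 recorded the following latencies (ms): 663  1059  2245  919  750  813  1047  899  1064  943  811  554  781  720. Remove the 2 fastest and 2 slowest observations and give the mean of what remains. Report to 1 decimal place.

874.2 ms

Sorted: 554, 663, 720, 750, 781, 811, 813, 899, 919, 943, 1047, 1059, 1064, 2245
Drop lowest 2 (554, 663) and highest 2 (1064, 2245)
Remaining (n=10): Σ = 8742, mean = 8742/10 = 874.200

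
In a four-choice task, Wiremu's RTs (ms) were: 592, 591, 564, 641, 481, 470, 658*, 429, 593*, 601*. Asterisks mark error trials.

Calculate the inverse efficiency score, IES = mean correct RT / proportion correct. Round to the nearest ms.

Correct trials (n=7): 592, 591, 564, 641, 481, 470, 429
Mean correct RT = 3768/7 = 538.2857 ms
Proportion correct = 7/10
IES = 538.2857 / (7/10) = 768.980 ms

769 ms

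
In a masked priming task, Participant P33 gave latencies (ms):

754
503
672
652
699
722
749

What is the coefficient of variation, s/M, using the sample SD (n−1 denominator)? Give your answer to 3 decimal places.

n = 7, Σ = 4751, M = 678.7143
Σ(x−M)² = 44527.429; s = √(44527.429/6) = 86.1466
CV = 86.1466 / 678.7143 = 0.12693

0.127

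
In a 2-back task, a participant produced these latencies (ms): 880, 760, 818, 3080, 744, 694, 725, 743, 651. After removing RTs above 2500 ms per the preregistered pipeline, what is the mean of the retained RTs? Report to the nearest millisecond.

752 ms

Excluded: 3080
Retained (n=8): Σ = 6015
Mean = 6015/8 = 751.8750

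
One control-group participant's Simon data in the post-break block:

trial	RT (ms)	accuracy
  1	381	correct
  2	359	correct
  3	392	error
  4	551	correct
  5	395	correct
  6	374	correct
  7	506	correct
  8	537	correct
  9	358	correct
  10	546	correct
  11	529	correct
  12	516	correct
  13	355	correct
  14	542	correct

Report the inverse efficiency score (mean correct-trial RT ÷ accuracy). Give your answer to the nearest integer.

493 ms

Correct trials (n=13): 381, 359, 551, 395, 374, 506, 537, 358, 546, 529, 516, 355, 542
Mean correct RT = 5949/13 = 457.6154 ms
Proportion correct = 13/14
IES = 457.6154 / (13/14) = 492.817 ms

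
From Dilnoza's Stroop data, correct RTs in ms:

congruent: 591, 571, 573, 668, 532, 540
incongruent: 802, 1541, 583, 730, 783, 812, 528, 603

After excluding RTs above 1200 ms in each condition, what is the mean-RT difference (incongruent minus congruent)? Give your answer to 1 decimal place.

112.4 ms

incongruent: exclude 1541
M(congruent) = 3475/6 = 579.167
M(incongruent) = 4841/7 = 691.571
Difference = 691.571 − 579.167 = 112.405 ms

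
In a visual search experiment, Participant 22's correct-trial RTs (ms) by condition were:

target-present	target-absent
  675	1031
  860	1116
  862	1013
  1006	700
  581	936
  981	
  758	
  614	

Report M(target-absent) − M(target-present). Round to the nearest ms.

M(target-present) = 6337/8 = 792.125
M(target-absent) = 4796/5 = 959.200
Difference = 959.200 − 792.125 = 167.075 ms

167 ms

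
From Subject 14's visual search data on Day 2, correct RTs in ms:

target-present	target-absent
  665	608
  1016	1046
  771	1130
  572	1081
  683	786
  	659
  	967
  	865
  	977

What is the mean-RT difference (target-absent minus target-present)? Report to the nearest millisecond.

M(target-present) = 3707/5 = 741.400
M(target-absent) = 8119/9 = 902.111
Difference = 902.111 − 741.400 = 160.711 ms

161 ms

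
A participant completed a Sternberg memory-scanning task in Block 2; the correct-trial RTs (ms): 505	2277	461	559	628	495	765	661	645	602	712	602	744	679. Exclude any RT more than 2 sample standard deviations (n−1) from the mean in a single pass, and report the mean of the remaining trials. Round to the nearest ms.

620 ms

n = 14, ΣRT = 10335, M = 738.214
Σ(x−M)² = 2659220.36; s = √(2659220.36/13) = 452.278
Cutoffs: 738.214 ± 2·452.278 → [-166.3, 1642.8]
Outside: 2277 → excluded.
Retained (n=13): Σ = 8058, mean = 8058/13 = 619.846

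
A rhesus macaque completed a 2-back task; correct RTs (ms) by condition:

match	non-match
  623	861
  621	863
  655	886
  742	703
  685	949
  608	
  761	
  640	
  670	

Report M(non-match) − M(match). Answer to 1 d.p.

M(match) = 6005/9 = 667.222
M(non-match) = 4262/5 = 852.400
Difference = 852.400 − 667.222 = 185.178 ms

185.2 ms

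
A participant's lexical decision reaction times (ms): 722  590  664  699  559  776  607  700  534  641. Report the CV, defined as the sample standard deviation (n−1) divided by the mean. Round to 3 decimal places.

0.119

n = 10, Σ = 6492, M = 649.2000
Σ(x−M)² = 53417.600; s = √(53417.600/9) = 77.0408
CV = 77.0408 / 649.2000 = 0.11867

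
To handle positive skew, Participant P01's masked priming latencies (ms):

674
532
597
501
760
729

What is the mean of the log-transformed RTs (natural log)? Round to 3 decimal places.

ln(RT): 6.5132, 6.2766, 6.3919, 6.2166, 6.6333, 6.5917
Σ ln(RT) = 38.6234
Mean = 38.6234/6 = 6.43723

6.437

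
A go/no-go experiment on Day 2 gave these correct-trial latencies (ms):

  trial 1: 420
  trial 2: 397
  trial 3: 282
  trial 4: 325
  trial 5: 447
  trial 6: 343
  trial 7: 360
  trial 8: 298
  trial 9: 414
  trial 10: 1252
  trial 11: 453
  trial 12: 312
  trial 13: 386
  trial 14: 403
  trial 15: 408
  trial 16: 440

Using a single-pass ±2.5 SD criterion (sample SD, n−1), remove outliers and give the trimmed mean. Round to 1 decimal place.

n = 16, ΣRT = 6940, M = 433.750
Σ(x−M)² = 757717.00; s = √(757717.00/15) = 224.754
Cutoffs: 433.750 ± 2.5·224.754 → [-128.1, 995.6]
Outside: 1252 → excluded.
Retained (n=15): Σ = 5688, mean = 5688/15 = 379.200

379.2 ms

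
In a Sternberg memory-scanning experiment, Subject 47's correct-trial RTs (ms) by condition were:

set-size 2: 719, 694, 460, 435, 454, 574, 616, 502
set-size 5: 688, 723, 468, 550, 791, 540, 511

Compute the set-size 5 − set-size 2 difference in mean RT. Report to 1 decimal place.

M(set-size 2) = 4454/8 = 556.750
M(set-size 5) = 4271/7 = 610.143
Difference = 610.143 − 556.750 = 53.393 ms

53.4 ms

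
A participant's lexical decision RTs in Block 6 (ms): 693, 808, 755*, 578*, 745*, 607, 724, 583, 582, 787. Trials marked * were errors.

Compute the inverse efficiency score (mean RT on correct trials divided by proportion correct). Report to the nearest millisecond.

976 ms

Correct trials (n=7): 693, 808, 607, 724, 583, 582, 787
Mean correct RT = 4784/7 = 683.4286 ms
Proportion correct = 7/10
IES = 683.4286 / (7/10) = 976.327 ms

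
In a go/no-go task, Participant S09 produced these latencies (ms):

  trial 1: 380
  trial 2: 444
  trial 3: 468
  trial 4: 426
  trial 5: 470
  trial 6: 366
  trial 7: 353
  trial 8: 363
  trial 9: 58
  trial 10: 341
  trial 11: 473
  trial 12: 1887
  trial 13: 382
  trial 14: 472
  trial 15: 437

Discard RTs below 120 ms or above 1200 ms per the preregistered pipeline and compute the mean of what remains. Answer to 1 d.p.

Excluded: 58, 1887
Retained (n=13): Σ = 5375
Mean = 5375/13 = 413.4615

413.5 ms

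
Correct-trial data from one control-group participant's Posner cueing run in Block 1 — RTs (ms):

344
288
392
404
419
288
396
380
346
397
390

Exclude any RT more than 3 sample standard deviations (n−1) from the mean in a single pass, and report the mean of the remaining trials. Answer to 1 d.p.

367.6 ms

n = 11, ΣRT = 4044, M = 367.636
Σ(x−M)² = 20584.55; s = √(20584.55/10) = 45.370
Cutoffs: 367.636 ± 3·45.370 → [231.5, 503.7]
No RTs fall outside the cutoffs; all 11 retained. Mean = 4044/11 = 367.636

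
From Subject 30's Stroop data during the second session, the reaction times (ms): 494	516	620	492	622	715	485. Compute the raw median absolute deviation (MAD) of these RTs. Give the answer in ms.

31 ms

Sorted: 485, 492, 494, 516, 620, 622, 715 → median = 516
|x − 516|: 22, 0, 104, 24, 106, 199, 31
Sorted deviations: 0, 22, 24, 31, 104, 106, 199 → MAD = 31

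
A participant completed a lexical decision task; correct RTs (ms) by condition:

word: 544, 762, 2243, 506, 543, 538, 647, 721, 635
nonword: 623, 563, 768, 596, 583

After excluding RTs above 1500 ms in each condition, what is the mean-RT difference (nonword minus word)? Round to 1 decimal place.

word: exclude 2243
M(word) = 4896/8 = 612.000
M(nonword) = 3133/5 = 626.600
Difference = 626.600 − 612.000 = 14.600 ms

14.6 ms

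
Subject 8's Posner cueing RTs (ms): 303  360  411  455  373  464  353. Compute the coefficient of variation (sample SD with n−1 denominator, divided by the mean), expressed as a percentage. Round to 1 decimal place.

n = 7, Σ = 2719, M = 388.4286
Σ(x−M)² = 20251.714; s = √(20251.714/6) = 58.0972
CV = 58.0972 / 388.4286 = 0.14957 = 14.957%

15.0%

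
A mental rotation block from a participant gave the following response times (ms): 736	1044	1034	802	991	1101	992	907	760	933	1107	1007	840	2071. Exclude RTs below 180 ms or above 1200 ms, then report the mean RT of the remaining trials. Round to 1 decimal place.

942.6 ms

Excluded: 2071
Retained (n=13): Σ = 12254
Mean = 12254/13 = 942.6154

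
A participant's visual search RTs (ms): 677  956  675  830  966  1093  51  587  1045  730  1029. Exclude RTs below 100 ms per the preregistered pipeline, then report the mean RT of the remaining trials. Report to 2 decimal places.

Excluded: 51
Retained (n=10): Σ = 8588
Mean = 8588/10 = 858.8000

858.80 ms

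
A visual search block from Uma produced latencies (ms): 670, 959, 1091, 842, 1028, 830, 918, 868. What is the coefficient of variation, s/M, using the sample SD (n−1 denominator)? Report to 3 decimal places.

n = 8, Σ = 7206, M = 900.7500
Σ(x−M)² = 118853.500; s = √(118853.500/7) = 130.3038
CV = 130.3038 / 900.7500 = 0.14466

0.145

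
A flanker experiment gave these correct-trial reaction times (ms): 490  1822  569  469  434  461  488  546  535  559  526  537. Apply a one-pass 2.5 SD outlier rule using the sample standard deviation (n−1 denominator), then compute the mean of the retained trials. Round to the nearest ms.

n = 12, ΣRT = 7436, M = 619.667
Σ(x−M)² = 1596552.67; s = √(1596552.67/11) = 380.974
Cutoffs: 619.667 ± 2.5·380.974 → [-332.8, 1572.1]
Outside: 1822 → excluded.
Retained (n=11): Σ = 5614, mean = 5614/11 = 510.364

510 ms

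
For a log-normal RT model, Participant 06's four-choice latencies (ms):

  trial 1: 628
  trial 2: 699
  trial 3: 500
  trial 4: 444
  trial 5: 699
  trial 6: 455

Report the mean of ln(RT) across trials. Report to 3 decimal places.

6.329

ln(RT): 6.4425, 6.5497, 6.2146, 6.0958, 6.5497, 6.1203
Σ ln(RT) = 37.9726
Mean = 37.9726/6 = 6.32876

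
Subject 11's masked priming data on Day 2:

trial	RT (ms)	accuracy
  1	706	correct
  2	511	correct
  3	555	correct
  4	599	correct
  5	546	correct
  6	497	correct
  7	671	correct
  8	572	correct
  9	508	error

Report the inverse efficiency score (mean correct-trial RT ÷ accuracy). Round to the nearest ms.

Correct trials (n=8): 706, 511, 555, 599, 546, 497, 671, 572
Mean correct RT = 4657/8 = 582.1250 ms
Proportion correct = 8/9
IES = 582.1250 / (8/9) = 654.891 ms

655 ms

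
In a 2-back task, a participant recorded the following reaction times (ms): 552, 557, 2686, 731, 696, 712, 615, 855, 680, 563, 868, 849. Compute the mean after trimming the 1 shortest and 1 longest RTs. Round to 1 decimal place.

Sorted: 552, 557, 563, 615, 680, 696, 712, 731, 849, 855, 868, 2686
Drop lowest 1 (552) and highest 1 (2686)
Remaining (n=10): Σ = 7126, mean = 7126/10 = 712.600

712.6 ms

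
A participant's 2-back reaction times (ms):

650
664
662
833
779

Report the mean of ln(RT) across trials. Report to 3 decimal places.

ln(RT): 6.4770, 6.4983, 6.4953, 6.7250, 6.6580
Σ ln(RT) = 32.8536
Mean = 32.8536/5 = 6.57071

6.571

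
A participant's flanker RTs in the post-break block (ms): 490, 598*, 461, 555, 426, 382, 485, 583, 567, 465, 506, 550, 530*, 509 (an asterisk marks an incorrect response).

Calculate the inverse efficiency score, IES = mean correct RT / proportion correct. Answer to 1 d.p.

Correct trials (n=12): 490, 461, 555, 426, 382, 485, 583, 567, 465, 506, 550, 509
Mean correct RT = 5979/12 = 498.2500 ms
Proportion correct = 12/14
IES = 498.2500 / (12/14) = 581.292 ms

581.3 ms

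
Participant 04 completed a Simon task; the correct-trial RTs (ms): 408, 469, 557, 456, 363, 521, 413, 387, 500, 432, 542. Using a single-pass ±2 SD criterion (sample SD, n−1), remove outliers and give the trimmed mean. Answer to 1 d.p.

458.9 ms

n = 11, ΣRT = 5048, M = 458.909
Σ(x−M)² = 41972.91; s = √(41972.91/10) = 64.787
Cutoffs: 458.909 ± 2·64.787 → [329.3, 588.5]
No RTs fall outside the cutoffs; all 11 retained. Mean = 5048/11 = 458.909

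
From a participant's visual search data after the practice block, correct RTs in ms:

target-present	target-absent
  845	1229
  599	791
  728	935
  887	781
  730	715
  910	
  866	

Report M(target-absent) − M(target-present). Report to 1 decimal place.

95.2 ms

M(target-present) = 5565/7 = 795.000
M(target-absent) = 4451/5 = 890.200
Difference = 890.200 − 795.000 = 95.200 ms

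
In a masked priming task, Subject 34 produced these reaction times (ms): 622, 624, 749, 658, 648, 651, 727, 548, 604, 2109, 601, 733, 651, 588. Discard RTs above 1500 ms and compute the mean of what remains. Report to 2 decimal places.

Excluded: 2109
Retained (n=13): Σ = 8404
Mean = 8404/13 = 646.4615

646.46 ms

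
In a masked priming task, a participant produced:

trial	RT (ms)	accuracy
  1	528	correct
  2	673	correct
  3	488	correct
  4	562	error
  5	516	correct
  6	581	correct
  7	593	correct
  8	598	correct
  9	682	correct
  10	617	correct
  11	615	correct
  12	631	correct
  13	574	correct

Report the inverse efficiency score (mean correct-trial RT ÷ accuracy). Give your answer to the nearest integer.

641 ms

Correct trials (n=12): 528, 673, 488, 516, 581, 593, 598, 682, 617, 615, 631, 574
Mean correct RT = 7096/12 = 591.3333 ms
Proportion correct = 12/13
IES = 591.3333 / (12/13) = 640.611 ms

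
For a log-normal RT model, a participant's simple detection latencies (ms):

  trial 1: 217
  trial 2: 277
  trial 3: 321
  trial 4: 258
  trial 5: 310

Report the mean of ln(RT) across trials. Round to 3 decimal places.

ln(RT): 5.3799, 5.6240, 5.7714, 5.5530, 5.7366
Σ ln(RT) = 28.0649
Mean = 28.0649/5 = 5.61298

5.613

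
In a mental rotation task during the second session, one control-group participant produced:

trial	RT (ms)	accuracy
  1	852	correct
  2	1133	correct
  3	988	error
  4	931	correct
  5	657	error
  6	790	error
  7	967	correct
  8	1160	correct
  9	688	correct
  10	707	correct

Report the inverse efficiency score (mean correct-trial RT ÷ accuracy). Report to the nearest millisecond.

Correct trials (n=7): 852, 1133, 931, 967, 1160, 688, 707
Mean correct RT = 6438/7 = 919.7143 ms
Proportion correct = 7/10
IES = 919.7143 / (7/10) = 1313.878 ms

1314 ms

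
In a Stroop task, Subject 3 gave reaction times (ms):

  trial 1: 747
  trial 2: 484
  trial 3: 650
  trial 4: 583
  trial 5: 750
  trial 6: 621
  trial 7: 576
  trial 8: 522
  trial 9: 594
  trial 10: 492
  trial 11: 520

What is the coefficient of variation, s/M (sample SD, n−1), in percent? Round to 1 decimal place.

n = 11, Σ = 6539, M = 594.4545
Σ(x−M)² = 85216.727; s = √(85216.727/10) = 92.3129
CV = 92.3129 / 594.4545 = 0.15529 = 15.529%

15.5%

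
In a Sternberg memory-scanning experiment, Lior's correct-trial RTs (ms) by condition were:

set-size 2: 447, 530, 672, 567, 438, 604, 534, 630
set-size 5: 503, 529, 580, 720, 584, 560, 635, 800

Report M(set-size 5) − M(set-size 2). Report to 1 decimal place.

61.1 ms

M(set-size 2) = 4422/8 = 552.750
M(set-size 5) = 4911/8 = 613.875
Difference = 613.875 − 552.750 = 61.125 ms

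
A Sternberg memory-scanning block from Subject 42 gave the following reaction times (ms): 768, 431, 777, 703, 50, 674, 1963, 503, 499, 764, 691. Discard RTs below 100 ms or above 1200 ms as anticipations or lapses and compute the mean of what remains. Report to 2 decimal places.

645.56 ms

Excluded: 50, 1963
Retained (n=9): Σ = 5810
Mean = 5810/9 = 645.5556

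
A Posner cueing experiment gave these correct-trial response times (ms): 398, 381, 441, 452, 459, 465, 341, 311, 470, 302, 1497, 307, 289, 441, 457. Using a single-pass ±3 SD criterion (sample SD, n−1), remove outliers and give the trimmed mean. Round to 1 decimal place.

393.9 ms

n = 15, ΣRT = 7011, M = 467.400
Σ(x−M)² = 1199529.60; s = √(1199529.60/14) = 292.713
Cutoffs: 467.400 ± 3·292.713 → [-410.7, 1345.5]
Outside: 1497 → excluded.
Retained (n=14): Σ = 5514, mean = 5514/14 = 393.857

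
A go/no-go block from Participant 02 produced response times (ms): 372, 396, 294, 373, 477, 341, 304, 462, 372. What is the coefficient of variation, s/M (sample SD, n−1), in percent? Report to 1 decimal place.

16.6%

n = 9, Σ = 3391, M = 376.7778
Σ(x−M)² = 31165.556; s = √(31165.556/8) = 62.4155
CV = 62.4155 / 376.7778 = 0.16566 = 16.566%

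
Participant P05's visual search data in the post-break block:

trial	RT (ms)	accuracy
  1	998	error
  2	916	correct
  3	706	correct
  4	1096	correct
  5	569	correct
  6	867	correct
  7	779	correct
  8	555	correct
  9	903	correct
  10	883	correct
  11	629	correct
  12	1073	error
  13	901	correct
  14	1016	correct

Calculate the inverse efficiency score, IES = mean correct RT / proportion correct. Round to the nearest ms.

955 ms

Correct trials (n=12): 916, 706, 1096, 569, 867, 779, 555, 903, 883, 629, 901, 1016
Mean correct RT = 9820/12 = 818.3333 ms
Proportion correct = 12/14
IES = 818.3333 / (12/14) = 954.722 ms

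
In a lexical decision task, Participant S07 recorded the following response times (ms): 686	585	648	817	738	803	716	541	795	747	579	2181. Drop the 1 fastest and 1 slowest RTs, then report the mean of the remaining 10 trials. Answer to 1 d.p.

711.4 ms

Sorted: 541, 579, 585, 648, 686, 716, 738, 747, 795, 803, 817, 2181
Drop lowest 1 (541) and highest 1 (2181)
Remaining (n=10): Σ = 7114, mean = 7114/10 = 711.400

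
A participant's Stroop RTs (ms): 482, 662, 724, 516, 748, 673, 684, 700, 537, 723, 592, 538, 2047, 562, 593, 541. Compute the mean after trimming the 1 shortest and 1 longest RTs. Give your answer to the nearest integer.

628 ms

Sorted: 482, 516, 537, 538, 541, 562, 592, 593, 662, 673, 684, 700, 723, 724, 748, 2047
Drop lowest 1 (482) and highest 1 (2047)
Remaining (n=14): Σ = 8793, mean = 8793/14 = 628.071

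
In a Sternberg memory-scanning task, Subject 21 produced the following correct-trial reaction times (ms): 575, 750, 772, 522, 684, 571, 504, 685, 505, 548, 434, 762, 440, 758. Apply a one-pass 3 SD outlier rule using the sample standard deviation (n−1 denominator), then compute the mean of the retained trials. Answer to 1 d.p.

n = 14, ΣRT = 8510, M = 607.857
Σ(x−M)² = 198359.71; s = √(198359.71/13) = 123.525
Cutoffs: 607.857 ± 3·123.525 → [237.3, 978.4]
No RTs fall outside the cutoffs; all 14 retained. Mean = 8510/14 = 607.857

607.9 ms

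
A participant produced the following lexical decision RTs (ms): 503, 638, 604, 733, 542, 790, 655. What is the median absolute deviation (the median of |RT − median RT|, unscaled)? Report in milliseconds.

95 ms

Sorted: 503, 542, 604, 638, 655, 733, 790 → median = 638
|x − 638|: 135, 0, 34, 95, 96, 152, 17
Sorted deviations: 0, 17, 34, 95, 96, 135, 152 → MAD = 95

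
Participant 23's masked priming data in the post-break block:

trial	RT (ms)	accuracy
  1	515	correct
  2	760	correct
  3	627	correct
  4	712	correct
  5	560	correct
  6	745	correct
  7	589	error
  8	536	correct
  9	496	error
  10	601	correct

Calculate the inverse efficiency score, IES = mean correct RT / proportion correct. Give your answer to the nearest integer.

790 ms

Correct trials (n=8): 515, 760, 627, 712, 560, 745, 536, 601
Mean correct RT = 5056/8 = 632.0000 ms
Proportion correct = 8/10
IES = 632.0000 / (8/10) = 790.000 ms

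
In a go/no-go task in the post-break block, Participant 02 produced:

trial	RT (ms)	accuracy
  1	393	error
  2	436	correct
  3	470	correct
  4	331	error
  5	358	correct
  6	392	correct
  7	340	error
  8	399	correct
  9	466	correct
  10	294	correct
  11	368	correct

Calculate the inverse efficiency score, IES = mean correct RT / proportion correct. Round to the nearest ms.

547 ms

Correct trials (n=8): 436, 470, 358, 392, 399, 466, 294, 368
Mean correct RT = 3183/8 = 397.8750 ms
Proportion correct = 8/11
IES = 397.8750 / (8/11) = 547.078 ms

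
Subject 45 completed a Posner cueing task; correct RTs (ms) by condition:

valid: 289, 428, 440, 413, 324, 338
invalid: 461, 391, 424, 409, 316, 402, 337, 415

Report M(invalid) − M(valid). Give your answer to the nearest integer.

22 ms

M(valid) = 2232/6 = 372.000
M(invalid) = 3155/8 = 394.375
Difference = 394.375 − 372.000 = 22.375 ms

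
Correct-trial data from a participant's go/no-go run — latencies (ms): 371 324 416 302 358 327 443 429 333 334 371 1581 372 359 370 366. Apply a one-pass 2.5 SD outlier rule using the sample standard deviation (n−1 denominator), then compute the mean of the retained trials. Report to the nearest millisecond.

365 ms

n = 16, ΣRT = 7056, M = 441.000
Σ(x−M)² = 1408332.00; s = √(1408332.00/15) = 306.413
Cutoffs: 441.000 ± 2.5·306.413 → [-325.0, 1207.0]
Outside: 1581 → excluded.
Retained (n=15): Σ = 5475, mean = 5475/15 = 365.000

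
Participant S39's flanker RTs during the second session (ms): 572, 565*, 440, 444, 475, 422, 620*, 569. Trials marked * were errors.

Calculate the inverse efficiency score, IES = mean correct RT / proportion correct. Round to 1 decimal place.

Correct trials (n=6): 572, 440, 444, 475, 422, 569
Mean correct RT = 2922/6 = 487.0000 ms
Proportion correct = 6/8
IES = 487.0000 / (6/8) = 649.333 ms

649.3 ms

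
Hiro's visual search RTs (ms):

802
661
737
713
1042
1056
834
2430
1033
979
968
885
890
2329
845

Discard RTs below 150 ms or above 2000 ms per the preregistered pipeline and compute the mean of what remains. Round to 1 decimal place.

Excluded: 2329, 2430
Retained (n=13): Σ = 11445
Mean = 11445/13 = 880.3846

880.4 ms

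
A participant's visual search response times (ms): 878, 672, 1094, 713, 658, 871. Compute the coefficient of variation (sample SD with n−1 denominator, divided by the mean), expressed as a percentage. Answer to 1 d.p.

n = 6, Σ = 4886, M = 814.3333
Σ(x−M)² = 140445.333; s = √(140445.333/5) = 167.5979
CV = 167.5979 / 814.3333 = 0.20581 = 20.581%

20.6%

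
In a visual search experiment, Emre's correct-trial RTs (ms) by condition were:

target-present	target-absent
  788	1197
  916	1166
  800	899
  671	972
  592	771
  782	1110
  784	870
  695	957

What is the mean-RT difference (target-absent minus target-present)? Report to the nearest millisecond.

239 ms

M(target-present) = 6028/8 = 753.500
M(target-absent) = 7942/8 = 992.750
Difference = 992.750 − 753.500 = 239.250 ms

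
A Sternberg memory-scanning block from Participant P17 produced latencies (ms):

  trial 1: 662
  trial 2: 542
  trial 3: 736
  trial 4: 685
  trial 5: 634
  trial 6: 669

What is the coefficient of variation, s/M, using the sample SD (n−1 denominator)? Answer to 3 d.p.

0.099

n = 6, Σ = 3928, M = 654.6667
Σ(x−M)² = 20915.333; s = √(20915.333/5) = 64.6766
CV = 64.6766 / 654.6667 = 0.09879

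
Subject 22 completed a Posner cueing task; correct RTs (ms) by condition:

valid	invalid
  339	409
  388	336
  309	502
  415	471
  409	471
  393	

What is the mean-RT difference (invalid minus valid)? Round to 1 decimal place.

62.3 ms

M(valid) = 2253/6 = 375.500
M(invalid) = 2189/5 = 437.800
Difference = 437.800 − 375.500 = 62.300 ms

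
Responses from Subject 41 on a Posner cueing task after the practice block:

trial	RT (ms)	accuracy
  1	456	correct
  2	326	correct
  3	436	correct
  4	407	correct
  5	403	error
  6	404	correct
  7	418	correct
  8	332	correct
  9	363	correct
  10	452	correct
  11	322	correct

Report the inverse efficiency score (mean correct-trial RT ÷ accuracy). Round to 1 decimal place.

430.8 ms

Correct trials (n=10): 456, 326, 436, 407, 404, 418, 332, 363, 452, 322
Mean correct RT = 3916/10 = 391.6000 ms
Proportion correct = 10/11
IES = 391.6000 / (10/11) = 430.760 ms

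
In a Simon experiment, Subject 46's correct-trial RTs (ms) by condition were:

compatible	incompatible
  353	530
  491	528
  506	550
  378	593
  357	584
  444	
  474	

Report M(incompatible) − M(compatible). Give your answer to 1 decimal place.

128.0 ms

M(compatible) = 3003/7 = 429.000
M(incompatible) = 2785/5 = 557.000
Difference = 557.000 − 429.000 = 128.000 ms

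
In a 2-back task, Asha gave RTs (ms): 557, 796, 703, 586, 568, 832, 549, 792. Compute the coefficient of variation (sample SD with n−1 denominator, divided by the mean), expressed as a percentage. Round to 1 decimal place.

n = 8, Σ = 5383, M = 672.8750
Σ(x−M)² = 102896.875; s = √(102896.875/7) = 121.2417
CV = 121.2417 / 672.8750 = 0.18018 = 18.018%

18.0%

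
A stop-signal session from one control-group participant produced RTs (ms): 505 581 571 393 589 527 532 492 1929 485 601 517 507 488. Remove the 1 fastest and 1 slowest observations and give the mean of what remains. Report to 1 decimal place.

532.9 ms

Sorted: 393, 485, 488, 492, 505, 507, 517, 527, 532, 571, 581, 589, 601, 1929
Drop lowest 1 (393) and highest 1 (1929)
Remaining (n=12): Σ = 6395, mean = 6395/12 = 532.917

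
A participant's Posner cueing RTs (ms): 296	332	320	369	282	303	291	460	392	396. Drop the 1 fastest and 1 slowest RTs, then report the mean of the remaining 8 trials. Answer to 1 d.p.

Sorted: 282, 291, 296, 303, 320, 332, 369, 392, 396, 460
Drop lowest 1 (282) and highest 1 (460)
Remaining (n=8): Σ = 2699, mean = 2699/8 = 337.375

337.4 ms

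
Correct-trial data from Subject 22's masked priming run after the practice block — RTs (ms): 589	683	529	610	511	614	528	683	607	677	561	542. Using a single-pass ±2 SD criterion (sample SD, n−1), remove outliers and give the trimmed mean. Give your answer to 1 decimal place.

594.5 ms

n = 12, ΣRT = 7134, M = 594.500
Σ(x−M)² = 42841.00; s = √(42841.00/11) = 62.407
Cutoffs: 594.500 ± 2·62.407 → [469.7, 719.3]
No RTs fall outside the cutoffs; all 12 retained. Mean = 7134/12 = 594.500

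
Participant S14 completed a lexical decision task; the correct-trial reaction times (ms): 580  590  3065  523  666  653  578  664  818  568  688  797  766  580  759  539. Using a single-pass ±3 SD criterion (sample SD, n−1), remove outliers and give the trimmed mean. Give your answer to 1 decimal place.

651.3 ms

n = 16, ΣRT = 12834, M = 802.125
Σ(x−M)² = 5592785.75; s = √(5592785.75/15) = 610.616
Cutoffs: 802.125 ± 3·610.616 → [-1029.7, 2634.0]
Outside: 3065 → excluded.
Retained (n=15): Σ = 9769, mean = 9769/15 = 651.267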